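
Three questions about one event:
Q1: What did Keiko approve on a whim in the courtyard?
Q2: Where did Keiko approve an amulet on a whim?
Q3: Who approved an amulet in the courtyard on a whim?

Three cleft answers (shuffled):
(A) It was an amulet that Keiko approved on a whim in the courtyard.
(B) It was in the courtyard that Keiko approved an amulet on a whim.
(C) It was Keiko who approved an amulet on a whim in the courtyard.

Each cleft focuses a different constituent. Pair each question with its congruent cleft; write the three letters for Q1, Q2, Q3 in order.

Q1 asks about the direct object; cleft (A) focuses "an amulet", which is the direct object — so Q1 → A.
Q2 asks about the location; cleft (B) focuses "in the courtyard", which is the location — so Q2 → B.
Q3 asks about the subject (agent); cleft (C) focuses "Keiko", which is the subject (agent) — so Q3 → C.
Mapping: Q1→A, Q2→B, Q3→C.

ABC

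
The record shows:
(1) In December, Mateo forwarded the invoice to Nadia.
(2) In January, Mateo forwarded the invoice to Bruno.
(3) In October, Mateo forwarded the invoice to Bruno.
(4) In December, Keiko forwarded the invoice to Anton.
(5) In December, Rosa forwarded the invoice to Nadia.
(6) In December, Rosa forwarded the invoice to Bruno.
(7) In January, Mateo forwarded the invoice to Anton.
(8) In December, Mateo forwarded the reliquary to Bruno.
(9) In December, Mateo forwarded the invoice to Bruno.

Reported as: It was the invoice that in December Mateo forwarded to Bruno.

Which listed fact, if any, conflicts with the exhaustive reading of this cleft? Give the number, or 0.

The cleft puts "the invoice" in focus and presupposes the open proposition with agent = Mateo, recipient = Bruno, setting = in December.
The exhaustive reading says no other thing fits that background.
Fact (8) shares the background but with thing = the reliquary; exhaustivity is violated.

8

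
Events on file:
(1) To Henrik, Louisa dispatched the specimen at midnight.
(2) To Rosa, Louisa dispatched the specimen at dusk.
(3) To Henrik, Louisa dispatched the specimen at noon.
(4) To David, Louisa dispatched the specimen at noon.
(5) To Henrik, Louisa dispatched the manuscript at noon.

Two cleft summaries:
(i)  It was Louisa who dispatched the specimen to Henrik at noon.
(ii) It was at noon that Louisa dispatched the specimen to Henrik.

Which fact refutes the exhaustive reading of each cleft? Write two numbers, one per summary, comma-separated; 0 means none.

0, 1

Summary (i) focuses "Louisa" (the agent); background same thing, recipient, setting (the specimen / Henrik / at noon). No fact matches that background with a different agent, so 0.
Summary (ii) focuses "at noon" (the setting); background same agent, thing, recipient (Louisa / the specimen / Henrik). Fact (1) matches that background with setting = at midnight — refutes (ii).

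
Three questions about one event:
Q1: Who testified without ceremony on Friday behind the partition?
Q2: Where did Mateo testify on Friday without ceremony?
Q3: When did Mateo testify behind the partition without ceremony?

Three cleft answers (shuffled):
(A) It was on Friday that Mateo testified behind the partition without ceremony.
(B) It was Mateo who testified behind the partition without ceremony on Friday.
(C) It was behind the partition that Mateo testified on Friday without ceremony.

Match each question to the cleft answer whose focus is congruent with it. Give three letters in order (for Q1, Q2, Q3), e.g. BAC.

BCA

Q1 asks about the subject (agent); cleft (B) focuses "Mateo", which is the subject (agent) — so Q1 → B.
Q2 asks about the location; cleft (C) focuses "behind the partition", which is the location — so Q2 → C.
Q3 asks about the time; cleft (A) focuses "on Friday", which is the time — so Q3 → A.
Mapping: Q1→B, Q2→C, Q3→A.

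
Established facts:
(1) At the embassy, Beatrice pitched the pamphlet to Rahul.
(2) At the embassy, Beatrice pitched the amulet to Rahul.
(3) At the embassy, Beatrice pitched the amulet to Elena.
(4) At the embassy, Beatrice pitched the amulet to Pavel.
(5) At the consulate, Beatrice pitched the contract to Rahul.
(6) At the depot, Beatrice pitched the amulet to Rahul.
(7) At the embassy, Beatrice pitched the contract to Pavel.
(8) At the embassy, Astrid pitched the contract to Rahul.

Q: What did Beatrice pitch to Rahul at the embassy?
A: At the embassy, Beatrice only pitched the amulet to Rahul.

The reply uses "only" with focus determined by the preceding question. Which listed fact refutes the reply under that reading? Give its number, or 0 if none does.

1

Answering "What did ...?" puts focus on the thing — here, "the amulet".
"Only" then excludes alternative things while the background — Beatrice as agent and Rahul as recipient and at the embassy as setting — is held fixed.
Fact (1) keeps Beatrice as agent and Rahul as recipient and at the embassy as setting but has thing = the pamphlet; that refutes the reply.
(Fact (6) would refute a reading with focus on the setting — but that is not what the question asks.)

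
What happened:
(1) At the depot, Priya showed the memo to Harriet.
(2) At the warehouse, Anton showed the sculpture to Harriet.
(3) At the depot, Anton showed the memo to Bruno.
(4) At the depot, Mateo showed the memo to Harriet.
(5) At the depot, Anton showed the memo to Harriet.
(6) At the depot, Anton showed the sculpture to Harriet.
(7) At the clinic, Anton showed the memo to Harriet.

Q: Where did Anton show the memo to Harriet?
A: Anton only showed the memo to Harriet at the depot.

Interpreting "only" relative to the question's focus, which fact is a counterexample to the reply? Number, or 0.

7

The question "Where did ...?" targets the setting, so in the reply the focus falls on "at the depot".
"Only" then excludes alternative settings while the background — agent = Anton, thing = the memo, recipient = Harriet — is held fixed.
Fact (7) keeps agent = Anton, thing = the memo, recipient = Harriet but has setting = at the clinic; that refutes the reply.
(Fact (3) would refute a reading with focus on the recipient — but that is not what the question asks.)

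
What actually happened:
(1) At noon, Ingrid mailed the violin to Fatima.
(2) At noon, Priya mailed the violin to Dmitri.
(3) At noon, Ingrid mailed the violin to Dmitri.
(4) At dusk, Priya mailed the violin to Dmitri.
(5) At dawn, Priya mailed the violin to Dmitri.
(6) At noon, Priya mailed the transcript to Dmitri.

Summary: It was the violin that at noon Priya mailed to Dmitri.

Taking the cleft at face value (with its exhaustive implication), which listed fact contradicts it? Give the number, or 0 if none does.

Focus of the cleft: "the violin" (the thing). Presupposed background: same agent, recipient, setting (Priya / Dmitri / at noon).
The exhaustive reading says no other thing fits that background.
Fact (6) shares the background but with thing = the transcript; exhaustivity is violated.

6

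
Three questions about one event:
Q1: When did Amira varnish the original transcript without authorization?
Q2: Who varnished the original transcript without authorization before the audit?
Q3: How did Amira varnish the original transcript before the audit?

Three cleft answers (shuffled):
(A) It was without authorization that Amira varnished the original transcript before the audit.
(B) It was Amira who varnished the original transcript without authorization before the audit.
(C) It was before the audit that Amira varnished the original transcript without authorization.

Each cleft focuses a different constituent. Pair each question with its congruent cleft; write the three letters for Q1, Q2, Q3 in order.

Q1 asks about the time; cleft (C) focuses "before the audit", which is the time — so Q1 → C.
Q2 asks about the subject (agent); cleft (B) focuses "Amira", which is the subject (agent) — so Q2 → B.
Q3 asks about the manner; cleft (A) focuses "without authorization", which is the manner — so Q3 → A.
Mapping: Q1→C, Q2→B, Q3→A.

CBA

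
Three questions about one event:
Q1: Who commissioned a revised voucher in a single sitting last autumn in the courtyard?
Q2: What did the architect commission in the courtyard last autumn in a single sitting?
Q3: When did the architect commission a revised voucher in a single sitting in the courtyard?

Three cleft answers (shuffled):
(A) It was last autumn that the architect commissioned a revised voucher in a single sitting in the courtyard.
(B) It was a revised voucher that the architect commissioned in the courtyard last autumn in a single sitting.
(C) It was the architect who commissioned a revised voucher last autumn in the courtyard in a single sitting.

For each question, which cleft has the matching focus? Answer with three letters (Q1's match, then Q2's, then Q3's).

CBA

Q1 asks about the subject (agent); cleft (C) focuses "the architect", which is the subject (agent) — so Q1 → C.
Q2 asks about the direct object; cleft (B) focuses "a revised voucher", which is the direct object — so Q2 → B.
Q3 asks about the time; cleft (A) focuses "last autumn", which is the time — so Q3 → A.
Mapping: Q1→C, Q2→B, Q3→A.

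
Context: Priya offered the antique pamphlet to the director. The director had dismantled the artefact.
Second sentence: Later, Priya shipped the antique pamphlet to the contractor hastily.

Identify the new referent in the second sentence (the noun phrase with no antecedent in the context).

"Priya" and "the antique pamphlet" in the second sentence are given — already mentioned in the context.
"the contractor" has no antecedent in the context; it is discourse-new.

the contractor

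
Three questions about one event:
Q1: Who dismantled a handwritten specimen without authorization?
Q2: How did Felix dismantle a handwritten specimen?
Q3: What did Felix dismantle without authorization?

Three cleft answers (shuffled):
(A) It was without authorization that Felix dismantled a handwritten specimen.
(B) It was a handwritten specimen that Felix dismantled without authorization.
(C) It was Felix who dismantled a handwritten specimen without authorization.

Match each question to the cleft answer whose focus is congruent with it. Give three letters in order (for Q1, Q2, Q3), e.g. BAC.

Q1 asks about the subject (agent); cleft (C) focuses "Felix", which is the subject (agent) — so Q1 → C.
Q2 asks about the manner; cleft (A) focuses "without authorization", which is the manner — so Q2 → A.
Q3 asks about the direct object; cleft (B) focuses "a handwritten specimen", which is the direct object — so Q3 → B.
Mapping: Q1→C, Q2→A, Q3→B.

CAB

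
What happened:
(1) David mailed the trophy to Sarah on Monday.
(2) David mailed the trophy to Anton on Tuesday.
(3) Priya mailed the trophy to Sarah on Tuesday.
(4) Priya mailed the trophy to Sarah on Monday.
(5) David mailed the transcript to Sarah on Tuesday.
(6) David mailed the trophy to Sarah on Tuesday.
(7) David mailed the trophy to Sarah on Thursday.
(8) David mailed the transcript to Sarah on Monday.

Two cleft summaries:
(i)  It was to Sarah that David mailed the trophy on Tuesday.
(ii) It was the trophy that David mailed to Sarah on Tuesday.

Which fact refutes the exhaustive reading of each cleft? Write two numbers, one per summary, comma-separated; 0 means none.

2, 5

Summary (i) focuses "Sarah" (the recipient); background David as agent and the trophy as thing and on Tuesday as setting. Fact (2) matches that background with recipient = Anton — refutes (i).
Summary (ii) focuses "the trophy" (the thing); background David as agent and Sarah as recipient and on Tuesday as setting. Fact (5) matches that background with thing = the transcript — refutes (ii).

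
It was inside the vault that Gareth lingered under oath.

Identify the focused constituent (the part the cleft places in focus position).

inside the vault

In an it-cleft "It was X that/who ...", the clefted constituent X is the focus; the that/who-clause expresses the presupposed open proposition.
Here the focus is "inside the vault". The backgrounded (presupposed) material includes "Gareth" and "under oath".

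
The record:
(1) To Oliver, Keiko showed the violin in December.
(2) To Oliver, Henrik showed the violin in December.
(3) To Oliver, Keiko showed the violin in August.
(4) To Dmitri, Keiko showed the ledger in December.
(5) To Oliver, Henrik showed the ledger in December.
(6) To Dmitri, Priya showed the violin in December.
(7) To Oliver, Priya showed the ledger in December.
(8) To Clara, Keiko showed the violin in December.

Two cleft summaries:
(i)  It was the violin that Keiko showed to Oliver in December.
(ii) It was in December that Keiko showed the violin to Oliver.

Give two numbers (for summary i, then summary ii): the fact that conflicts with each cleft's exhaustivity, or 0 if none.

(i): focus "the violin". No fact shares same agent, recipient, setting (Keiko / Oliver / in December) with a different thing. 0.
(ii): focus "in December". Looking for same agent, thing, recipient (Keiko / the violin / Oliver) with some other setting — fact (3) has in August there. Refuted.

0, 3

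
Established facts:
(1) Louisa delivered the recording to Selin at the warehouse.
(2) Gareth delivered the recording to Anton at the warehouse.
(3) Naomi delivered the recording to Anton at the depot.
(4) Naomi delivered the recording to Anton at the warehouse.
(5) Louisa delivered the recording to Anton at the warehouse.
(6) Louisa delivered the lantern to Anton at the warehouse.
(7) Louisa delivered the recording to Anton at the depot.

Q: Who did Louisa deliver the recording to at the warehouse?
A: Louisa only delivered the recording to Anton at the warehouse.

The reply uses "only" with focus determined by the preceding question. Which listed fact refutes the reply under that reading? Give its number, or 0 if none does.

1

The question "Who did ... to ...?" targets the recipient, so in the reply the focus falls on "Anton".
"Only" then excludes alternative recipients while the background — agent = Louisa, thing = the recording, setting = at the warehouse — is held fixed.
Fact (1) keeps agent = Louisa, thing = the recording, setting = at the warehouse but has recipient = Selin; that refutes the reply.
(Fact (6) would refute a reading with focus on the thing — but that is not what the question asks.)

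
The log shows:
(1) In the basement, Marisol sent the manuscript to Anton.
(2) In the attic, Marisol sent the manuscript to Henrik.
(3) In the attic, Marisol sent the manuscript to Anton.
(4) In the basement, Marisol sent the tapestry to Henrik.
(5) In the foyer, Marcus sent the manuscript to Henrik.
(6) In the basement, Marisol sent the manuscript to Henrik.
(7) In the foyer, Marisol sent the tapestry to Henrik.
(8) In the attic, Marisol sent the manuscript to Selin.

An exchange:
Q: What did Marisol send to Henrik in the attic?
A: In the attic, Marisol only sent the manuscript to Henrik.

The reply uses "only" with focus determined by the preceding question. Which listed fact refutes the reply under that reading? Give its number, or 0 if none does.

Answering "What did ...?" puts focus on the thing — here, "the manuscript".
So "only" ranges over things; the rest (Marisol as agent and Henrik as recipient and in the attic as setting) is presupposed.
No listed fact shares that background with another thing. Nothing contradicts the reply.
(Fact (3) would refute a reading with focus on the recipient — but that is not what the question asks.)

0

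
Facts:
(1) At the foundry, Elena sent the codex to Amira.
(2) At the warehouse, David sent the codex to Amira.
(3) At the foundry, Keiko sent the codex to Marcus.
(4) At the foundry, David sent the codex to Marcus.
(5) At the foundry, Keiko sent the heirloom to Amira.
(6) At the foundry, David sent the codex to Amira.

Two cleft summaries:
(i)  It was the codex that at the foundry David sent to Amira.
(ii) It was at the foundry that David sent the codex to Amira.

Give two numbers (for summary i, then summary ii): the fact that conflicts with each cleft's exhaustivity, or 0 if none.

(i): focus "the codex". No fact shares agent = David, recipient = Amira, setting = at the foundry with a different thing. 0.
(ii): focus "at the foundry". Looking for agent = David, thing = the codex, recipient = Amira with some other setting — fact (2) has at the warehouse there. Refuted.

0, 2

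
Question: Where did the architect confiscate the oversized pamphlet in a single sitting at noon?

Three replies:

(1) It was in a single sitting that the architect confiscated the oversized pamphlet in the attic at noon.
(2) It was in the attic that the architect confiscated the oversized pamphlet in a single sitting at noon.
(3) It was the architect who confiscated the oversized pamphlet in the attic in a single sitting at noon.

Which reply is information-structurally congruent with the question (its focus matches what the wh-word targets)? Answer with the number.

2

The question word "where" targets the location.
Option (1) clefts "in a single sitting" — the manner, not what was asked.
Option (2) clefts "in the attic" — that matches what the question asks about.
Option (3) clefts "the architect" — the subject (agent), not what was asked.
So the congruent reply is (2).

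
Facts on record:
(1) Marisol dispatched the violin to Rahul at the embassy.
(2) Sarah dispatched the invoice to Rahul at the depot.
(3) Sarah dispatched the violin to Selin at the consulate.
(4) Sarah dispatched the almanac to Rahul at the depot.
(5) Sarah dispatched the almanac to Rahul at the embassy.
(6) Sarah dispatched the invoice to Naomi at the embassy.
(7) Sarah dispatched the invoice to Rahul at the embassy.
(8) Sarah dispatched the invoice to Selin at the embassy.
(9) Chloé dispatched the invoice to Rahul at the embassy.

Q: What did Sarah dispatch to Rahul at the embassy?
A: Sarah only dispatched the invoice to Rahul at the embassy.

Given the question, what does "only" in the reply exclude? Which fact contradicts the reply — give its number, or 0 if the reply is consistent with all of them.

5

The question "What did ...?" targets the thing, so in the reply the focus falls on "the invoice".
"Only" then excludes alternative things while the background — Sarah as agent and Rahul as recipient and at the embassy as setting — is held fixed.
Fact (5) shares the background with a different thing (the almanac) — counterexample.
(Fact (6) would refute a reading with focus on the recipient — but that is not what the question asks.)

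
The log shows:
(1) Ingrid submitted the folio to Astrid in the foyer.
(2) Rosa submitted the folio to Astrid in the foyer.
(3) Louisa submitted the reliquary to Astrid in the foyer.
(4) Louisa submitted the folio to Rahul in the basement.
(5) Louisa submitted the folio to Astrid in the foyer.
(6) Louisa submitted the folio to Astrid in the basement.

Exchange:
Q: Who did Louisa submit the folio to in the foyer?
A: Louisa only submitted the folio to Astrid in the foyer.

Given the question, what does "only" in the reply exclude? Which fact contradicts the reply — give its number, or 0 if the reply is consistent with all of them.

0

Answering "Who did ... to ...?" puts focus on the recipient — here, "Astrid".
"Only" then excludes alternative recipients while the background — same agent, thing, setting (Louisa / the folio / in the foyer) — is held fixed.
No listed fact shares that background with another recipient. Nothing contradicts the reply.
(Fact (3) would refute a reading with focus on the thing — but that is not what the question asks.)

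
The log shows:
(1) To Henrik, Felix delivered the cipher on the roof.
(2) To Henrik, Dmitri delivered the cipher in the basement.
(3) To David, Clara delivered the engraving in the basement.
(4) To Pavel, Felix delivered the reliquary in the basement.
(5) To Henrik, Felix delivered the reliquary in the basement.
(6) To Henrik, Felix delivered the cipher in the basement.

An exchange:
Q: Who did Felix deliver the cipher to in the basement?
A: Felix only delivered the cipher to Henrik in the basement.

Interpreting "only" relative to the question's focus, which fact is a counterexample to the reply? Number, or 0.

Answering "Who did ... to ...?" puts focus on the recipient — here, "Henrik".
So "only" ranges over recipients; the rest (Felix as agent and the cipher as thing and in the basement as setting) is presupposed.
No listed fact shares that background with another recipient. Nothing contradicts the reply.
(Fact (1) would refute a reading with focus on the setting — but that is not what the question asks.)

0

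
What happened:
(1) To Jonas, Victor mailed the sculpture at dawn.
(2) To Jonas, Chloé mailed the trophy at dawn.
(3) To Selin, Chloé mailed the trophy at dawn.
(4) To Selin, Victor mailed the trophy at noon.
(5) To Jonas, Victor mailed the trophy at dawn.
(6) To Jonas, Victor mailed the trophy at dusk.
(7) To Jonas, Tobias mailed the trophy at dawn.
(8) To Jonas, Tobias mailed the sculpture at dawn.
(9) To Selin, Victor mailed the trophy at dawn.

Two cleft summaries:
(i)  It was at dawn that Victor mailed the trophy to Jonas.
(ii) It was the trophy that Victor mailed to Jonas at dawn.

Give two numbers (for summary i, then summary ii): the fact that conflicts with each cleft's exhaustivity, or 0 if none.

Summary (i) focuses "at dawn" (the setting); background Victor as agent and the trophy as thing and Jonas as recipient. Fact (6) matches that background with setting = at dusk — refutes (i).
Summary (ii) focuses "the trophy" (the thing); background Victor as agent and Jonas as recipient and at dawn as setting. Fact (1) matches that background with thing = the sculpture — refutes (ii).

6, 1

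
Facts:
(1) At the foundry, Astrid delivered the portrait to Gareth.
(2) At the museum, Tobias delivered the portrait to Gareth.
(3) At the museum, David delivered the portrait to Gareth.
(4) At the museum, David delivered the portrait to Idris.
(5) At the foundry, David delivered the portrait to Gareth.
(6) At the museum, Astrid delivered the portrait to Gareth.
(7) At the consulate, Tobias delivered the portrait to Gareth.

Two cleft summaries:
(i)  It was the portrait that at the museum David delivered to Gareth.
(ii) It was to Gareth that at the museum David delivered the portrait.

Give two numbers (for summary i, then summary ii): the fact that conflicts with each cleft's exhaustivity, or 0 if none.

(i): focus "the portrait". No fact shares agent = David, recipient = Gareth, setting = at the museum with a different thing. 0.
(ii): focus "Gareth". Looking for agent = David, thing = the portrait, setting = at the museum with some other recipient — fact (4) has Idris there. Refuted.

0, 4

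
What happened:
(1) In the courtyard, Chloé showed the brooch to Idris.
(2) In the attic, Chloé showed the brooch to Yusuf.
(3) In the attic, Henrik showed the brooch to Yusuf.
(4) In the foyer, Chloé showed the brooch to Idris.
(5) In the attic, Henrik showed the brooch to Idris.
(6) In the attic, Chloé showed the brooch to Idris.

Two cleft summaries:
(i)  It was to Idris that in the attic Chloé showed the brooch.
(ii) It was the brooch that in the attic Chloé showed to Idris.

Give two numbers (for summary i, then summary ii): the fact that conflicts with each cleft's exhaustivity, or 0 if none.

2, 0

Summary (i) focuses "Idris" (the recipient); background agent = Chloé, thing = the brooch, setting = in the attic. Fact (2) matches that background with recipient = Yusuf — refutes (i).
Summary (ii) focuses "the brooch" (the thing); background agent = Chloé, recipient = Idris, setting = in the attic. No fact matches that background with a different thing, so 0.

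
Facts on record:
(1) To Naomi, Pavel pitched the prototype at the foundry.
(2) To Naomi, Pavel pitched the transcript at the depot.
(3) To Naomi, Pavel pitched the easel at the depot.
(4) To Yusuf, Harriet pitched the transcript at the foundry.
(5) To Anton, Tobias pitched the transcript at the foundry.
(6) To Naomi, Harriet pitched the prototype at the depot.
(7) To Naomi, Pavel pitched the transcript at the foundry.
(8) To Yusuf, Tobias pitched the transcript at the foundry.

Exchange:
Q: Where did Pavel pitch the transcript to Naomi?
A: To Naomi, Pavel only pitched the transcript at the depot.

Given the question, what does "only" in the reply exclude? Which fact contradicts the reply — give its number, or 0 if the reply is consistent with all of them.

The question "Where did ...?" targets the setting, so in the reply the focus falls on "at the depot".
"Only" then excludes alternative settings while the background — same agent, thing, recipient (Pavel / the transcript / Naomi) — is held fixed.
Fact (7) shares the background with a different setting (at the foundry) — counterexample.
(Fact (3) would refute a reading with focus on the thing — but that is not what the question asks.)

7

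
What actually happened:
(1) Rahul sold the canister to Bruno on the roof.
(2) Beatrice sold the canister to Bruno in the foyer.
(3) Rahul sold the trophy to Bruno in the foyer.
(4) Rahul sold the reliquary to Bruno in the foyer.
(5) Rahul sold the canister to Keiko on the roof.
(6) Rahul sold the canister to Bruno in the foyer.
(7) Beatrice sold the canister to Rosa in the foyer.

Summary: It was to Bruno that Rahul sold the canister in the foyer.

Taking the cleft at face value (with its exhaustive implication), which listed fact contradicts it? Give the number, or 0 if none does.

Focus of the cleft: "Bruno" (the recipient). Presupposed background: agent = Rahul, thing = the canister, setting = in the foyer.
The exhaustive reading says no other recipient fits that background.
Every other fact differs from the presupposition on some backgrounded slot, so none challenges the exhaustivity.

0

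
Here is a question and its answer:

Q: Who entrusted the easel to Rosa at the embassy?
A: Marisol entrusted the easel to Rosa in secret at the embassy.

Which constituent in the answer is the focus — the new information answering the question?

Marisol

The wh-word "who" asks about the subject (agent).
In the answer, "the easel", "to Rosa" and "at the embassy" are given — repeated from the question.
"in secret" is also new, but it specifies the manner, which is not what the question asks about — so it is not the focus.
The constituent filling the subject (agent) gap is "Marisol"; that is the focus.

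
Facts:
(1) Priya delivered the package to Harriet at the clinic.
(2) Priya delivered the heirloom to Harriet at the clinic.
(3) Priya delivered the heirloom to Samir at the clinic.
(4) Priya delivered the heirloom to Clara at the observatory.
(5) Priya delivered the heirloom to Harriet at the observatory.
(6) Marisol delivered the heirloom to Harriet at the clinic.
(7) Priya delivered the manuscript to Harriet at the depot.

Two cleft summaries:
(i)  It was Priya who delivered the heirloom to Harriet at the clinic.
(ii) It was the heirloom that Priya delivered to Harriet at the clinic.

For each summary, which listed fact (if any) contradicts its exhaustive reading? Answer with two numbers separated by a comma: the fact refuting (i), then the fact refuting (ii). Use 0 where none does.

Summary (i) focuses "Priya" (the agent); background same thing, recipient, setting (the heirloom / Harriet / at the clinic). Fact (6) matches that background with agent = Marisol — refutes (i).
Summary (ii) focuses "the heirloom" (the thing); background same agent, recipient, setting (Priya / Harriet / at the clinic). Fact (1) matches that background with thing = the package — refutes (ii).

6, 1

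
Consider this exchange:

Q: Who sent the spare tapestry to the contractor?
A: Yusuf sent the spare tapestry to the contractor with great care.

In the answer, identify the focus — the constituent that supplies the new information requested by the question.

Yusuf

The wh-word "who" asks about the subject (agent).
In the answer, "the spare tapestry" and "to the contractor" are given — repeated from the question.
"with great care" is also new, but it specifies the manner, which is not what the question asks about — so it is not the focus.
The constituent filling the subject (agent) gap is "Yusuf"; that is the focus.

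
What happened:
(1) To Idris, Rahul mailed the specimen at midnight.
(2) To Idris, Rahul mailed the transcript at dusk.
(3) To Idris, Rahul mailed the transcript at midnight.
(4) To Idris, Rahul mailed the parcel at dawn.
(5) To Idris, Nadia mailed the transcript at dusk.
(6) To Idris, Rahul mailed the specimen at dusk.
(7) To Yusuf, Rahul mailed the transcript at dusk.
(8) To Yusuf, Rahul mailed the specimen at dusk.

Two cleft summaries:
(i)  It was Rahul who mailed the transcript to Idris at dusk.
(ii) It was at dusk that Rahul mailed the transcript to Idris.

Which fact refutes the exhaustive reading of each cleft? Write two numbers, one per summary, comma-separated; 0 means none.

5, 3

(i): focus "Rahul". Looking for the transcript as thing and Idris as recipient and at dusk as setting with some other agent — fact (5) has Nadia there. Refuted.
(ii): focus "at dusk". Looking for Rahul as agent and the transcript as thing and Idris as recipient with some other setting — fact (3) has at midnight there. Refuted.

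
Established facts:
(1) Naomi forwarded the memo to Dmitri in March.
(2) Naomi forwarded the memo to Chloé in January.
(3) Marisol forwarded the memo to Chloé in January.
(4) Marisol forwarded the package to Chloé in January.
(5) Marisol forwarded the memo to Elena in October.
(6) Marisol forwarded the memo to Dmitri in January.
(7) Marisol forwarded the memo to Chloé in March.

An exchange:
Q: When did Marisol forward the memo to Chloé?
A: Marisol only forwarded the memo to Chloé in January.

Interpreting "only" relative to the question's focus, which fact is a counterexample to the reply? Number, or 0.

7

Answering "When did ...?" puts focus on the setting — here, "in January".
"Only" then excludes alternative settings while the background — Marisol as agent and the memo as thing and Chloé as recipient — is held fixed.
Fact (7) keeps Marisol as agent and the memo as thing and Chloé as recipient but has setting = in March; that refutes the reply.
(Fact (6) would refute a reading with focus on the recipient — but that is not what the question asks.)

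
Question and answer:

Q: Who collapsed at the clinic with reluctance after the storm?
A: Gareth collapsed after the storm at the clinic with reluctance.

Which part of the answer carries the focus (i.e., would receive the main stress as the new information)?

Gareth

The wh-word "who" asks about the subject (agent).
In the answer, "after the storm", "with reluctance" and "at the clinic" are given — repeated from the question.
The constituent filling the subject (agent) gap is "Gareth"; that is the focus and would carry nuclear stress.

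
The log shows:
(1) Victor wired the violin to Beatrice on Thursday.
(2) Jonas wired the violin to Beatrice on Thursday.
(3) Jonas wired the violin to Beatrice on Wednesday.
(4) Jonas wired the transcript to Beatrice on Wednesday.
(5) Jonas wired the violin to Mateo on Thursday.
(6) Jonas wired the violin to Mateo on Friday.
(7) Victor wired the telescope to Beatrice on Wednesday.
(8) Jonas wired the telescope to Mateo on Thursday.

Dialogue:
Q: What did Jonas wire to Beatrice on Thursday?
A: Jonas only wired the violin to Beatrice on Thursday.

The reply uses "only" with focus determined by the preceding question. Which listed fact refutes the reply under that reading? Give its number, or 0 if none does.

Answering "What did ...?" puts focus on the thing — here, "the violin".
"Only" then excludes alternative things while the background — same agent, recipient, setting (Jonas / Beatrice / on Thursday) — is held fixed.
No fact keeps same agent, recipient, setting (Jonas / Beatrice / on Thursday) while changing the thing; every other fact differs on something backgrounded. The reply stands.
(Fact (5) would refute a reading with focus on the recipient — but that is not what the question asks.)

0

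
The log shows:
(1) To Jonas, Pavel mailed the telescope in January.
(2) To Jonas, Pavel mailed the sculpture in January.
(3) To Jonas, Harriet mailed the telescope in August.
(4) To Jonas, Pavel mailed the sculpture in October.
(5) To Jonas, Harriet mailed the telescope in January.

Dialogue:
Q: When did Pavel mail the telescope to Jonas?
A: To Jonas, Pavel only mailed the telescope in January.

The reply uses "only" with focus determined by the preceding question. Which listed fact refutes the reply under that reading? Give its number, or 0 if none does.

Answering "When did ...?" puts focus on the setting — here, "in January".
So "only" ranges over settings; the rest (agent = Pavel, thing = the telescope, recipient = Jonas) is presupposed.
No fact keeps agent = Pavel, thing = the telescope, recipient = Jonas while changing the setting; every other fact differs on something backgrounded. The reply stands.
(Fact (2) would refute a reading with focus on the thing — but that is not what the question asks.)

0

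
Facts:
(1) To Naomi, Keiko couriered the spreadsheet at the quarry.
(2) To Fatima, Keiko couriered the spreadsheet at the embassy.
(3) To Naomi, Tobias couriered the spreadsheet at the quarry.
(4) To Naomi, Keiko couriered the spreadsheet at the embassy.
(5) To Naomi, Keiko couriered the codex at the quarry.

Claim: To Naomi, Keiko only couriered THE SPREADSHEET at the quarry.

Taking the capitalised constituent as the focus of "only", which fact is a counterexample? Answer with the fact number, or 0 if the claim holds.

The capitals mark "the spreadsheet" as focus. So "only" rules out other things, with the rest (Keiko as agent and Naomi as recipient and at the quarry as setting) as background.
Fact (5) shares the background but differs in thing (the codex) — a counterexample.

5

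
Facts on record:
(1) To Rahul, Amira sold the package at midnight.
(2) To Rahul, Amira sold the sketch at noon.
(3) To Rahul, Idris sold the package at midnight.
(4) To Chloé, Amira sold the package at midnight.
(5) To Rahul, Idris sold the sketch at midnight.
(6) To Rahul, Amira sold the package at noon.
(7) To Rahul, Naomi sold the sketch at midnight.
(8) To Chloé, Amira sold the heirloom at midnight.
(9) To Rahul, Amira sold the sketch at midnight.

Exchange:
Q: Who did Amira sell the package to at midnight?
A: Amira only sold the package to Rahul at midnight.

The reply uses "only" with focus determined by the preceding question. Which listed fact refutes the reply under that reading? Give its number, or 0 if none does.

Answering "Who did ... to ...?" puts focus on the recipient — here, "Rahul".
So "only" ranges over recipients; the rest (Amira as agent and the package as thing and at midnight as setting) is presupposed.
Fact (4) shares the background with a different recipient (Chloé) — counterexample.
(Fact (9) would refute a reading with focus on the thing — but that is not what the question asks.)

4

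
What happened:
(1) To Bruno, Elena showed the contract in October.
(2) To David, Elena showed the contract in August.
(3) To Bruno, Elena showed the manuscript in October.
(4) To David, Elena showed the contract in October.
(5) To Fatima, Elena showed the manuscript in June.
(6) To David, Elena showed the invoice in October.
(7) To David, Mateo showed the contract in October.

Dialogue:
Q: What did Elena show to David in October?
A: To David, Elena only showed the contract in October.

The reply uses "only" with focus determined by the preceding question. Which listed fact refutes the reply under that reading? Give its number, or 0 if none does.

Answering "What did ...?" puts focus on the thing — here, "the contract".
So "only" ranges over things; the rest (same agent, recipient, setting (Elena / David / in October)) is presupposed.
Fact (6) shares the background with a different thing (the invoice) — counterexample.
(Fact (1) would refute a reading with focus on the recipient — but that is not what the question asks.)

6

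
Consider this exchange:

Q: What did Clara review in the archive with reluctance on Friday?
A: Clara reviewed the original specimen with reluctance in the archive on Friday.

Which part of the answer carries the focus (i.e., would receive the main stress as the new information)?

The wh-word "what" asks about the direct object.
In the answer, "Clara", "in the archive", "on Friday" and "with reluctance" are given — repeated from the question.
The constituent filling the direct object gap is "the original specimen"; that is the focus and would carry nuclear stress.

the original specimen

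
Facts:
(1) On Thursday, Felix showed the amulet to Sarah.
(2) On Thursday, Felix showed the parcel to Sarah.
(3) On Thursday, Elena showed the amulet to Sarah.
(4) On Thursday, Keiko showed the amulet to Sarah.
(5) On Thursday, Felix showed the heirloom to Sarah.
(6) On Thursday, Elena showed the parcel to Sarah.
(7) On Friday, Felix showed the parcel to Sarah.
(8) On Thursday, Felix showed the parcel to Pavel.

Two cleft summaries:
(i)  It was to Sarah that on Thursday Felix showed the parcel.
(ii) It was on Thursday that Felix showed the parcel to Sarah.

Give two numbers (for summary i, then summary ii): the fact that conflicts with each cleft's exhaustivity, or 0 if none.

Summary (i) focuses "Sarah" (the recipient); background agent = Felix, thing = the parcel, setting = on Thursday. Fact (8) matches that background with recipient = Pavel — refutes (i).
Summary (ii) focuses "on Thursday" (the setting); background agent = Felix, thing = the parcel, recipient = Sarah. Fact (7) matches that background with setting = on Friday — refutes (ii).

8, 7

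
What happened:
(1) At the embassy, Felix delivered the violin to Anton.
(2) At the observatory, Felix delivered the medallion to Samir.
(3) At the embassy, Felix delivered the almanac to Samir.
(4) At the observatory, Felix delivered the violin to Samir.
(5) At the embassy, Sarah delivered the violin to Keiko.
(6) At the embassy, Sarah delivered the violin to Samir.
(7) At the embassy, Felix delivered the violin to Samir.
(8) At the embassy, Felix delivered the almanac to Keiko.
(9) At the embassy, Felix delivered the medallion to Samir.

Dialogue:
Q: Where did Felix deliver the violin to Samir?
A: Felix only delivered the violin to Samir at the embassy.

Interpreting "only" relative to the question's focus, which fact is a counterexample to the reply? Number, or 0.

The question "Where did ...?" targets the setting, so in the reply the focus falls on "at the embassy".
"Only" then excludes alternative settings while the background — Felix as agent and the violin as thing and Samir as recipient — is held fixed.
Fact (4) keeps Felix as agent and the violin as thing and Samir as recipient but has setting = at the observatory; that refutes the reply.
(Fact (3) would refute a reading with focus on the thing — but that is not what the question asks.)

4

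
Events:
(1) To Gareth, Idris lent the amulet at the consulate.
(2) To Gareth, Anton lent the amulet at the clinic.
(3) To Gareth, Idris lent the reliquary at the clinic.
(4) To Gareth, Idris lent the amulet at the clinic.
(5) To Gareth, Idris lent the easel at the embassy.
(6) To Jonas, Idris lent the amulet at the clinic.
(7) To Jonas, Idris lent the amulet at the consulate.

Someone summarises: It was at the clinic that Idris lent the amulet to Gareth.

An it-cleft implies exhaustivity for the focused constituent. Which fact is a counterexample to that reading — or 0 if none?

Focus of the cleft: "at the clinic" (the setting). Presupposed background: agent = Idris, thing = the amulet, recipient = Gareth.
Exhaustivity: at the clinic is the only setting satisfying that background.
But fact (1) also has agent = Idris, thing = the amulet, recipient = Gareth, with setting = at the consulate — so the exhaustive reading fails.

1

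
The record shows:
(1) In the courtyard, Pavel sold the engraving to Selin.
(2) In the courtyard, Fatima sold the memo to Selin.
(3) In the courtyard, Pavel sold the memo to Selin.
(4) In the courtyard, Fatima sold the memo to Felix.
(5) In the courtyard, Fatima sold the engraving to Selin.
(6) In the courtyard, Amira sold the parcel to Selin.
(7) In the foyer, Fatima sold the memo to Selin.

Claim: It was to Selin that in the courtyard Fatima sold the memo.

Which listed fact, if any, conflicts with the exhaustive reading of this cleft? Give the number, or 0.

Focus of the cleft: "Selin" (the recipient). Presupposed background: Fatima as agent and the memo as thing and in the courtyard as setting.
Exhaustivity: Selin is the only recipient satisfying that background.
But fact (4) also has Fatima as agent and the memo as thing and in the courtyard as setting, with recipient = Felix — so the exhaustive reading fails.

4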